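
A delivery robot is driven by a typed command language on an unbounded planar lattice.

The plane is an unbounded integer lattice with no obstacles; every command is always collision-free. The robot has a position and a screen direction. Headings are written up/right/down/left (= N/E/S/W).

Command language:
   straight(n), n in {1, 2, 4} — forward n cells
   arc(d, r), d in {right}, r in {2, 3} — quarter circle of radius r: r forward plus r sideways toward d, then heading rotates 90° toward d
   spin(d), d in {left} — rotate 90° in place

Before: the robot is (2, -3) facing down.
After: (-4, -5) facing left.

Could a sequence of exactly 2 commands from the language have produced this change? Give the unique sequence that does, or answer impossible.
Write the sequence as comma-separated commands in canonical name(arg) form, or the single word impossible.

key: order matters: swapping arc(right, 2) and straight(4) lands elsewhere
start: (2, -3) facing down
1. arc(right, 2) → (0, -5) facing left
2. straight(4) → (-4, -5) facing left
no rival 2-sequence matches.

arc(right, 2), straight(4)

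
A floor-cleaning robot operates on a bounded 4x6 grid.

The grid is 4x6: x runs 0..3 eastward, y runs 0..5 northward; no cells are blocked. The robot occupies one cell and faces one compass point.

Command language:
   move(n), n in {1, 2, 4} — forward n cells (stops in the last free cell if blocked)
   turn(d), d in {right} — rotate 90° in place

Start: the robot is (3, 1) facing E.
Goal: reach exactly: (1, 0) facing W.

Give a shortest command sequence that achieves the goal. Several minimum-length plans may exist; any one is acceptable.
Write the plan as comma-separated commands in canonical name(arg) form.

start: (3, 1) facing E
[1] after turn(right): (3, 1) facing S
[2] after move(4): (3, 0) facing S
[3] after turn(right): (3, 0) facing W
[4] after move(2): (1, 0) facing W
shorter routes all fall short; 4 is best.

turn(right), move(4), turn(right), move(2)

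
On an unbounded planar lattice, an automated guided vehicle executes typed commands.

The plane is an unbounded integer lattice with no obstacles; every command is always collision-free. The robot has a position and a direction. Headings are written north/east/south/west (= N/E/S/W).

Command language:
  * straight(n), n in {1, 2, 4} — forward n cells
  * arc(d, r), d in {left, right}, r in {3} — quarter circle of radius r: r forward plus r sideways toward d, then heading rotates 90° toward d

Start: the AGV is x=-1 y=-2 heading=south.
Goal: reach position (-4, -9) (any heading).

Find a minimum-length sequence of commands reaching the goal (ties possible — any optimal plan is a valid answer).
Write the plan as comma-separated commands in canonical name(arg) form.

straight(4), arc(right, 3)

begin: x=-1 y=-2 heading=south
[1] after straight(4): x=-1 y=-6 heading=south
[2] after arc(right, 3): x=-4 y=-9 heading=west
minimal: 2 command(s), checked below 2.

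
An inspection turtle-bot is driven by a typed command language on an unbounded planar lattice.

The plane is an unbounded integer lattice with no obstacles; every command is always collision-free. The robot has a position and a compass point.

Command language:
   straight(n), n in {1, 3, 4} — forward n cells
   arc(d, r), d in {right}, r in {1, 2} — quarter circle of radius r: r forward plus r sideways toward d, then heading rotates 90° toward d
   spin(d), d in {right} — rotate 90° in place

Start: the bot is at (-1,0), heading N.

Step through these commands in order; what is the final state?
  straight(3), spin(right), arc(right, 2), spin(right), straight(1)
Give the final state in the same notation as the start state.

at (0,1), heading W

start: at (-1,0), heading N
step 1 (straight(3)): at (-1,3), heading N
step 2 (spin(right)): at (-1,3), heading E
step 3 (arc(right, 2)): at (1,1), heading S
step 4 (spin(right)): at (1,1), heading W
step 5 (straight(1)): at (0,1), heading W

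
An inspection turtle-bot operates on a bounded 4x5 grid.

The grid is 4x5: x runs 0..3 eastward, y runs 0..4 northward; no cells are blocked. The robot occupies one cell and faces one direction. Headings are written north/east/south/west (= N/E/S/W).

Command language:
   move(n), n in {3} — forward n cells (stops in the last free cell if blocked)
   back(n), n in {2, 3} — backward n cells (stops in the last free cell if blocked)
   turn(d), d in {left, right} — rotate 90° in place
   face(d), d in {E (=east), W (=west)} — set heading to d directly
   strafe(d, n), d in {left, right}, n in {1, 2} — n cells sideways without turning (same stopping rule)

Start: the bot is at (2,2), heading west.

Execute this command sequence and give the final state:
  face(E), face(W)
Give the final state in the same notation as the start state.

begin: at (2,2), heading west
t=1 face(E) ⇒ at (2,2), heading east
t=2 face(W) ⇒ at (2,2), heading west

at (2,2), heading west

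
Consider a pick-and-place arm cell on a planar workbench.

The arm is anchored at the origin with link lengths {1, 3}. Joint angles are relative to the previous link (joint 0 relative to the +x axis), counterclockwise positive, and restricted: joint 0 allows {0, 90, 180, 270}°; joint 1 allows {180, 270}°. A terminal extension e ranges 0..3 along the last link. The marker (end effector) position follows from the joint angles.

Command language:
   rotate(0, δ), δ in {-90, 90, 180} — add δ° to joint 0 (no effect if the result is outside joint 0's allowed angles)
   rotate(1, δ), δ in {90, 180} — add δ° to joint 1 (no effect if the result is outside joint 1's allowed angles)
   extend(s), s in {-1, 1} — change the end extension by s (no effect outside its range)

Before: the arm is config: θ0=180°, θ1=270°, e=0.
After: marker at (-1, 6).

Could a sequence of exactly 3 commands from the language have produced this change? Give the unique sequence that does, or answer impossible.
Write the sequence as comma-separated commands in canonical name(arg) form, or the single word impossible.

t0: config: θ0=180°, θ1=270°, e=0
t=1 extend(1) ⇒ config: θ0=180°, θ1=270°, e=1
t=2 extend(1) ⇒ config: θ0=180°, θ1=270°, e=2
t=3 extend(1) ⇒ config: θ0=180°, θ1=270°, e=3
all 343 alternatives checked — unique.

extend(1), extend(1), extend(1)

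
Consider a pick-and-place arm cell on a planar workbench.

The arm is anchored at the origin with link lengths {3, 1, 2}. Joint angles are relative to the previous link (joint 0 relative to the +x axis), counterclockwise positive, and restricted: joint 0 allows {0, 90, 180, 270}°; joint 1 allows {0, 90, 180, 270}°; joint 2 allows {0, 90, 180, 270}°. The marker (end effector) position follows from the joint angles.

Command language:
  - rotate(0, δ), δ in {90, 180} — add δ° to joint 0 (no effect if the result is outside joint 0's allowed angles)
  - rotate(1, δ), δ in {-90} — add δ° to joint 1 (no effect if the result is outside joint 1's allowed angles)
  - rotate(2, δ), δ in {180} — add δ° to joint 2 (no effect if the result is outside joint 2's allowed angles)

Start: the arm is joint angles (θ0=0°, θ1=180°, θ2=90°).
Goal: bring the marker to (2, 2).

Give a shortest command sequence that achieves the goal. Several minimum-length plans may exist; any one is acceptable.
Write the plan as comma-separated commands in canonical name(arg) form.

rotate(2, 180)

begin: joint angles (θ0=0°, θ1=180°, θ2=90°)
1. rotate(2, 180) → joint angles (θ0=0°, θ1=180°, θ2=270°)
shorter routes all fall short; 1 is best.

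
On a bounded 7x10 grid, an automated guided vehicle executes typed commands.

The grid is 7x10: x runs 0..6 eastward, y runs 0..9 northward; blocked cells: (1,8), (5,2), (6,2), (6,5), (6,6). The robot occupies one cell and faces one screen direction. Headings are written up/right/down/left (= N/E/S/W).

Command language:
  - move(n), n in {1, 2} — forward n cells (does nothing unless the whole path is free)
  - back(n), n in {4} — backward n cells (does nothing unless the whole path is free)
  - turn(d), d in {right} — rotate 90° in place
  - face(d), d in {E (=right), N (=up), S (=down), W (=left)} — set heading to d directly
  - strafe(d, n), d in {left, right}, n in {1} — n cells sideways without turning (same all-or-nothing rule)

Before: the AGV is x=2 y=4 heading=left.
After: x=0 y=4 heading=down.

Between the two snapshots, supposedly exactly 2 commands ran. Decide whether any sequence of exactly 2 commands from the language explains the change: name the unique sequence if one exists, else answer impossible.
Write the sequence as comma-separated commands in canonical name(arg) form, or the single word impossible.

move(2), face(S)

key: running face(S) before move(2) would end elsewhere — order is forced
t0: x=2 y=4 heading=left
step 1 (move(2)): x=0 y=4 heading=left
step 2 (face(S)): x=0 y=4 heading=down
no rival 2-sequence matches.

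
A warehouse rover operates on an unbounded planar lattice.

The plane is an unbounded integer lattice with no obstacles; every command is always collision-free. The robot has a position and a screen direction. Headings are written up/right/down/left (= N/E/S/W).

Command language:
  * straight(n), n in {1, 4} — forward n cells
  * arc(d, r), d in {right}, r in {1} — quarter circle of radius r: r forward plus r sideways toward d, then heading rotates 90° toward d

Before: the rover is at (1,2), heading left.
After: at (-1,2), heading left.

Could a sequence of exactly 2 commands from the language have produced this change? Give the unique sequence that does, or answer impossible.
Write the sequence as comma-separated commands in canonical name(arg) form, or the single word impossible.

key: heading stays W — no command in the sequence turns
t0: at (1,2), heading left
t=1 straight(1) ⇒ at (0,2), heading left
t=2 straight(1) ⇒ at (-1,2), heading left
uniquely the one of 9 2-step routes that fits.

straight(1), straight(1)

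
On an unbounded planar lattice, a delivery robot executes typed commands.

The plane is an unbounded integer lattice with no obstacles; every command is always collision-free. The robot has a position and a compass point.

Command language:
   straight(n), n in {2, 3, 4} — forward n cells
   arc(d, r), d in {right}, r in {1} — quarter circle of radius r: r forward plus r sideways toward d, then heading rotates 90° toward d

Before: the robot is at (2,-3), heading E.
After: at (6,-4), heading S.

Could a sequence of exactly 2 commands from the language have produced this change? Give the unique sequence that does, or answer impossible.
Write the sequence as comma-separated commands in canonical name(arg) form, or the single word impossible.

key: order matters: swapping straight(3) and arc(right, 1) lands elsewhere
begin: at (2,-3), heading E
t=1 straight(3) ⇒ at (5,-3), heading E
t=2 arc(right, 1) ⇒ at (6,-4), heading S
no other 2-command option fits: unique.

straight(3), arc(right, 1)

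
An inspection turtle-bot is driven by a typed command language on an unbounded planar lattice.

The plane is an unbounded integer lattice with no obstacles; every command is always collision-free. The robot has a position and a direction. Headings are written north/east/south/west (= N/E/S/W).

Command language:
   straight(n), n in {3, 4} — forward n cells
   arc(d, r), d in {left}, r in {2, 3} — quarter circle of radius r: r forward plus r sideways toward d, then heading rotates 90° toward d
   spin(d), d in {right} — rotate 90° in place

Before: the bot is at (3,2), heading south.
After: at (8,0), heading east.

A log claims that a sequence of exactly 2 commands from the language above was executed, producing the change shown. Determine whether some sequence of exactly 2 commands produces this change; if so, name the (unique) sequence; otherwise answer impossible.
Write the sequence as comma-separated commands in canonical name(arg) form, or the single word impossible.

arc(left, 2), straight(3)

key: running straight(3) before arc(left, 2) would end elsewhere — order is forced
initial: at (3,2), heading south
1. arc(left, 2) → at (5,0), heading east
2. straight(3) → at (8,0), heading east
no other 2-command option fits: unique.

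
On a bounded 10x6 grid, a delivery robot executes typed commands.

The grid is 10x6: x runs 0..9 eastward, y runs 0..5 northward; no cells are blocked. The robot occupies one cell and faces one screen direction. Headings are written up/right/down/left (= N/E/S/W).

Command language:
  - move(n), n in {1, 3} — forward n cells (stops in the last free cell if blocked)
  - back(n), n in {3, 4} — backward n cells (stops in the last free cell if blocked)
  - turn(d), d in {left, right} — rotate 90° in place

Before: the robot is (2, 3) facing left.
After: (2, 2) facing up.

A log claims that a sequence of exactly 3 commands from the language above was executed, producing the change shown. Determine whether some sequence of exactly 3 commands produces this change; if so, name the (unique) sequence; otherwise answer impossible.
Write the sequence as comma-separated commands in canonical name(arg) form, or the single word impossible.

turn(right), move(3), back(3)

key: cell and facing (now N) both changed — the 3 commands mix motion and turning
t0: (2, 3) facing left
[1] after turn(right): (2, 3) facing up
[2] after move(3): (2, 5) facing up
[3] after back(3): (2, 2) facing up
no rival 3-sequence matches.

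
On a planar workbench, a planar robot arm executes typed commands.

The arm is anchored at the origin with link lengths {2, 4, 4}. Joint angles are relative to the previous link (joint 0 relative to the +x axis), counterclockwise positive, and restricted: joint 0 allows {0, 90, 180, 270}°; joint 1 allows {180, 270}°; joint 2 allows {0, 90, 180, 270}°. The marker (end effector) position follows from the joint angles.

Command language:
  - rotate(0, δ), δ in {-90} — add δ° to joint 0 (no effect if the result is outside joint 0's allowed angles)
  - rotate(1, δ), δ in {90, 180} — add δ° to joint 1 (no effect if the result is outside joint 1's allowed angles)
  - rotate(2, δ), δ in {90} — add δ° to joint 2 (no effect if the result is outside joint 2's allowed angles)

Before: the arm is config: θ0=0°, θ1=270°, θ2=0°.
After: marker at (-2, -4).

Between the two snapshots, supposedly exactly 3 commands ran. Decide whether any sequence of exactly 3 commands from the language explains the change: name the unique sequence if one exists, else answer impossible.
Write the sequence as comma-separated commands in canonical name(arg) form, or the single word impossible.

rotate(2, 90), rotate(2, 90), rotate(2, 90)

from: config: θ0=0°, θ1=270°, θ2=0°
step 1 (rotate(2, 90)): config: θ0=0°, θ1=270°, θ2=90°
step 2 (rotate(2, 90)): config: θ0=0°, θ1=270°, θ2=180°
step 3 (rotate(2, 90)): config: θ0=0°, θ1=270°, θ2=270°
no other 3-command option fits: unique.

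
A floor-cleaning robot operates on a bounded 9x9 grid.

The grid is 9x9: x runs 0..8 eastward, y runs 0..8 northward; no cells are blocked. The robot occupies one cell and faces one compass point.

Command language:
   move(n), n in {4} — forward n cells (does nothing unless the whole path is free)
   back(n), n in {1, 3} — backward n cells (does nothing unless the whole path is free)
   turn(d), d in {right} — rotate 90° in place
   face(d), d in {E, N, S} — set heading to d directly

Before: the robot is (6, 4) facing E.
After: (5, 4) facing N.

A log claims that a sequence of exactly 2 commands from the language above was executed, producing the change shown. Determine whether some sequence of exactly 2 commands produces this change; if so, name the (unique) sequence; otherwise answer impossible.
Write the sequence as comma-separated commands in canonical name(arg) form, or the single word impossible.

back(1), face(N)

key: position moved to (5,4) AND the heading swung to N — translation plus rotation needed
initial: (6, 4) facing E
[1] after back(1): (5, 4) facing E
[2] after face(N): (5, 4) facing N
no other 2-command option fits: unique.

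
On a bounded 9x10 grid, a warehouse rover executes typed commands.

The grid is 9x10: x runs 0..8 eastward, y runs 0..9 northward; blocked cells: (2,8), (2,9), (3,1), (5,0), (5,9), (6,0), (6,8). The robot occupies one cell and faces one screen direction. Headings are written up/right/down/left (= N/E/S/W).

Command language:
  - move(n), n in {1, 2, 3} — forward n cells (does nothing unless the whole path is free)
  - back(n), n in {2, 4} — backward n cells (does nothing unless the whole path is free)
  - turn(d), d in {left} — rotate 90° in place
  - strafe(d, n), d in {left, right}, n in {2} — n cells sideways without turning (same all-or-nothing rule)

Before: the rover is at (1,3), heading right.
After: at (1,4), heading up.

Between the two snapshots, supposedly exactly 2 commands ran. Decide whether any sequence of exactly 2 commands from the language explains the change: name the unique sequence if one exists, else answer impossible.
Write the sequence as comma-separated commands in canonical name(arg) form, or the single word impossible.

turn(left), move(1)

key: order matters: swapping turn(left) and move(1) lands elsewhere
initial: at (1,3), heading right
step 1 (turn(left)): at (1,3), heading up
step 2 (move(1)): at (1,4), heading up
no rival 2-sequence matches.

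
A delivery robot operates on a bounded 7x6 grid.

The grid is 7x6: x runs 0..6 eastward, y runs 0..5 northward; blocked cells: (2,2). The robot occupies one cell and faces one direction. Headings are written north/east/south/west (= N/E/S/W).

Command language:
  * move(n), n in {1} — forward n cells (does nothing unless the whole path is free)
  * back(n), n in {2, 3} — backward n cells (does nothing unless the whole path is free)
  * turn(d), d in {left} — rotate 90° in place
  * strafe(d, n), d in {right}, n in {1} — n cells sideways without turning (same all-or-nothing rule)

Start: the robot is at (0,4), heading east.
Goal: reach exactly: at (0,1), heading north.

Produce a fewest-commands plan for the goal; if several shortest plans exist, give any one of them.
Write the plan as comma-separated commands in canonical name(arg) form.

turn(left), back(3)

from: at (0,4), heading east
[1] after turn(left): at (0,4), heading north
[2] after back(3): at (0,1), heading north
nothing shorter than 2 reaches the goal.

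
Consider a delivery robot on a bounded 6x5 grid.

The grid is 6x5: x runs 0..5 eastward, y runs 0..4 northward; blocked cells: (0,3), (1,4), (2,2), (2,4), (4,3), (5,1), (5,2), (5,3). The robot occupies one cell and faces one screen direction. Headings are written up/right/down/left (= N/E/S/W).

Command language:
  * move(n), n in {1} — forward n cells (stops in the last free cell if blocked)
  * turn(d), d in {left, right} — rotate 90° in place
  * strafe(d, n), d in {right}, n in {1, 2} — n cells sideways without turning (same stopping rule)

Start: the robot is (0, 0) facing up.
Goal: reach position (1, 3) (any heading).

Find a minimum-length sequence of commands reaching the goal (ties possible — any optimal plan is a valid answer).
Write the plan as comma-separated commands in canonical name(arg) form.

strafe(right, 1), move(1), move(1), move(1)

start: (0, 0) facing up
[1] after strafe(right, 1): (1, 0) facing up
[2] after move(1): (1, 1) facing up
[3] after move(1): (1, 2) facing up
[4] after move(1): (1, 3) facing up
shorter routes all fall short; 4 is best.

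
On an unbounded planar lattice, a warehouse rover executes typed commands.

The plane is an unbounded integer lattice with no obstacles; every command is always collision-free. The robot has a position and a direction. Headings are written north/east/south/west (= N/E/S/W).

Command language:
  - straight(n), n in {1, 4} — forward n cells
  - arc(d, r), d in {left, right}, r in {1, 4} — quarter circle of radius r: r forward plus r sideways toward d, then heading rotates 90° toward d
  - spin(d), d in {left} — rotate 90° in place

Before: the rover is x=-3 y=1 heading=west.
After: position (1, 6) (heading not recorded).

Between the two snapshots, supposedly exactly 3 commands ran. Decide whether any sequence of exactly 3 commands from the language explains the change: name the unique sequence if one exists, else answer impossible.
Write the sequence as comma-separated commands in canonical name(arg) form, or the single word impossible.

arc(right, 1), arc(right, 4), straight(1)

key: running straight(1) before arc(right, 1) would end elsewhere — order is forced
begin: x=-3 y=1 heading=west
[1] after arc(right, 1): x=-4 y=2 heading=north
[2] after arc(right, 4): x=0 y=6 heading=east
[3] after straight(1): x=1 y=6 heading=east
no other 3-command option fits: unique.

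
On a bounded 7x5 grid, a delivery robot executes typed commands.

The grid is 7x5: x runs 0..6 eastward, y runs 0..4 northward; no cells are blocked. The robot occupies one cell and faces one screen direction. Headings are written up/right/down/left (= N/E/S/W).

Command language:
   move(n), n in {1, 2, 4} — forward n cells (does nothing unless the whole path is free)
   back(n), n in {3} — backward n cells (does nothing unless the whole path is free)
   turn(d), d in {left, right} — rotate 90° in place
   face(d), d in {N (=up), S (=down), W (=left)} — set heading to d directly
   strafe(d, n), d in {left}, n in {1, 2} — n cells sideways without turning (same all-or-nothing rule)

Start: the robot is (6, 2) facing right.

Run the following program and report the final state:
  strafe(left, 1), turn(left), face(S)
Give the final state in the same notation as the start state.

begin: (6, 2) facing right
t=1 strafe(left, 1) ⇒ (6, 3) facing right
t=2 turn(left) ⇒ (6, 3) facing up
t=3 face(S) ⇒ (6, 3) facing down

(6, 3) facing down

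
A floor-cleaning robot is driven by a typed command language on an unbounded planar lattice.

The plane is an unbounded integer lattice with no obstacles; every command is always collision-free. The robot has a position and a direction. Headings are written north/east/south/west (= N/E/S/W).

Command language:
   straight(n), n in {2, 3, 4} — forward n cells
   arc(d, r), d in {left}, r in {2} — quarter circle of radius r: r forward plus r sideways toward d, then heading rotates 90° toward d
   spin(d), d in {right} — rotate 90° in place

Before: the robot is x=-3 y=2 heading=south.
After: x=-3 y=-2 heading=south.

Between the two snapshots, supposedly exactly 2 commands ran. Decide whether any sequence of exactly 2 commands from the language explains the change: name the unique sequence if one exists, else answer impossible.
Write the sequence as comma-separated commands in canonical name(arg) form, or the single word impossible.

key: heading stays S — no command in the sequence turns
initial: x=-3 y=2 heading=south
[1] after straight(2): x=-3 y=0 heading=south
[2] after straight(2): x=-3 y=-2 heading=south
no rival 2-sequence matches.

straight(2), straight(2)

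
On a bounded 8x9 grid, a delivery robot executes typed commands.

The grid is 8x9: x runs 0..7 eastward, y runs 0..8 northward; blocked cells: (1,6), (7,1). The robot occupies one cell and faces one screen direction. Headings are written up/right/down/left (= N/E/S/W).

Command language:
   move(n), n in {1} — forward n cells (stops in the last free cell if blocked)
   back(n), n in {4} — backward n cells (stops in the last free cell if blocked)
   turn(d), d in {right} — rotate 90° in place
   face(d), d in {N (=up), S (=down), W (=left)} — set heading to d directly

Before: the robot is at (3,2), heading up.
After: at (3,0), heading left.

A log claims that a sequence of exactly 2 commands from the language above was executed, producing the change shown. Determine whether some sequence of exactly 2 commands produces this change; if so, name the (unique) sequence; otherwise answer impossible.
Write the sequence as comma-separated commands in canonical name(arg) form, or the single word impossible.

key: running face(W) before back(4) would end elsewhere — order is forced
start: at (3,2), heading up
step 1 (back(4)): at (3,0), heading up
step 2 (face(W)): at (3,0), heading left
no other 2-command option fits: unique.

back(4), face(W)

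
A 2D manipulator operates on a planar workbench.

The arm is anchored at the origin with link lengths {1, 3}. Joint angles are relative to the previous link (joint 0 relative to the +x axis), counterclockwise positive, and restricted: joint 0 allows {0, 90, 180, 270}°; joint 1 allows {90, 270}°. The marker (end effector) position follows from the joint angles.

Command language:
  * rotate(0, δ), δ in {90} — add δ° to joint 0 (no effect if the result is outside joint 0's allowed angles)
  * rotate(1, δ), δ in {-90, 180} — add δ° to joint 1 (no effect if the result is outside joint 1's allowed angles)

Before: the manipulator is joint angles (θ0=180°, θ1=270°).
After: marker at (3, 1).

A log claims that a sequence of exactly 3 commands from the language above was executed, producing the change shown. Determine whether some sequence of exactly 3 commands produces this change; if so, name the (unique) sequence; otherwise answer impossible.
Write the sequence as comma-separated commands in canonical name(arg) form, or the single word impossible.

rotate(0, 90), rotate(0, 90), rotate(0, 90)

start: joint angles (θ0=180°, θ1=270°)
1. rotate(0, 90) → joint angles (θ0=270°, θ1=270°)
2. rotate(0, 90) → joint angles (θ0=0°, θ1=270°)
3. rotate(0, 90) → joint angles (θ0=90°, θ1=270°)
no other 3-command option fits: unique.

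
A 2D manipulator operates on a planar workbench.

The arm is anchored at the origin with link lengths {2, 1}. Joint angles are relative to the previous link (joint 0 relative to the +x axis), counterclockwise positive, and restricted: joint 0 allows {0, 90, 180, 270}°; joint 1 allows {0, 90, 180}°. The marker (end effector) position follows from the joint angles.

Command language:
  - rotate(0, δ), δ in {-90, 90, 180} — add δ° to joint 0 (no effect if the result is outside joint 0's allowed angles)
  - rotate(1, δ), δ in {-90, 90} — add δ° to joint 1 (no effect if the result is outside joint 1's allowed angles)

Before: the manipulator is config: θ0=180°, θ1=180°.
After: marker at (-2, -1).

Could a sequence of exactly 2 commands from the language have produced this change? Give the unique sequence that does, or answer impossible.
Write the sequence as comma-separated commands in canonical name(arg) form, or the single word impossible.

rotate(1, 90), rotate(1, -90)

key: running rotate(1, -90) before rotate(1, 90) would end elsewhere — order is forced
from: config: θ0=180°, θ1=180°
[1] after rotate(1, 90): config: θ0=180°, θ1=180°
[2] after rotate(1, -90): config: θ0=180°, θ1=90°
no other 2-command option fits: unique.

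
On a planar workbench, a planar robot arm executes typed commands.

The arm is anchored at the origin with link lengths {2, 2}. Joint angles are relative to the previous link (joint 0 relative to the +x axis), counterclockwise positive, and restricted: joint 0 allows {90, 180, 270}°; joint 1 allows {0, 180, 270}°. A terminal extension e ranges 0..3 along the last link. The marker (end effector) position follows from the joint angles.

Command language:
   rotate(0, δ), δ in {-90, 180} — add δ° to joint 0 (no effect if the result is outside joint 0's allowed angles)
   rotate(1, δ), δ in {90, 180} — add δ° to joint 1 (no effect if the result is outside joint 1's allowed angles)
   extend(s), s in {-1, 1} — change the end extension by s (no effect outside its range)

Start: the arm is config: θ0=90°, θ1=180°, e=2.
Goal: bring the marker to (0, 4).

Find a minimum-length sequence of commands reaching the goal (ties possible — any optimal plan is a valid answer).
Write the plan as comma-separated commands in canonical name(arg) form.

rotate(1, 180), extend(-1), extend(-1)

begin: config: θ0=90°, θ1=180°, e=2
step 1 (rotate(1, 180)): config: θ0=90°, θ1=0°, e=2
step 2 (extend(-1)): config: θ0=90°, θ1=0°, e=1
step 3 (extend(-1)): config: θ0=90°, θ1=0°, e=0
no 2-step plan works, so 3 is optimal.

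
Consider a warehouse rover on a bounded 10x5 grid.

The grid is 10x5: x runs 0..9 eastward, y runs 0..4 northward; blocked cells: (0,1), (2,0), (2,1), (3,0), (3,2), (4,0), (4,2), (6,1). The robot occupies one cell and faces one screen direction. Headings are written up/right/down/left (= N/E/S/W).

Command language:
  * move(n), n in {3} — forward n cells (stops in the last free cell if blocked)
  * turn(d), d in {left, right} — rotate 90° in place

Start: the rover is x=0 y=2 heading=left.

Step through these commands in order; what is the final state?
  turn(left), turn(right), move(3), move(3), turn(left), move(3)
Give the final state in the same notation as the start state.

start: x=0 y=2 heading=left
step 1 (turn(left)): x=0 y=2 heading=down
step 2 (turn(right)): x=0 y=2 heading=left
step 3 (move(3)): x=0 y=2 heading=left
step 4 (move(3)): x=0 y=2 heading=left
step 5 (turn(left)): x=0 y=2 heading=down
step 6 (move(3)): x=0 y=2 heading=down

x=0 y=2 heading=down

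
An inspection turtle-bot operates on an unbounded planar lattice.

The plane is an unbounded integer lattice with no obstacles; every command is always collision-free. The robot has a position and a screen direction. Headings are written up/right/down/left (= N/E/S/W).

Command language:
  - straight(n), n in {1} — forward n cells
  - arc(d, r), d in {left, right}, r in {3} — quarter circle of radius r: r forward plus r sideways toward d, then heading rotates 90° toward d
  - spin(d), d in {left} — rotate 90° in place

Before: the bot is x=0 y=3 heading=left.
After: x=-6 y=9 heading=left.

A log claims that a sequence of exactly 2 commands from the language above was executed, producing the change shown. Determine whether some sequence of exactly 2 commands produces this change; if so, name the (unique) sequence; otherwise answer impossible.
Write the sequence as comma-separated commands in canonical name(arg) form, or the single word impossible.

key: heading stays W — rotations cancel among the 2 commands
from: x=0 y=3 heading=left
t=1 arc(right, 3) ⇒ x=-3 y=6 heading=up
t=2 arc(left, 3) ⇒ x=-6 y=9 heading=left
uniquely the one of 16 2-step routes that fits.

arc(right, 3), arc(left, 3)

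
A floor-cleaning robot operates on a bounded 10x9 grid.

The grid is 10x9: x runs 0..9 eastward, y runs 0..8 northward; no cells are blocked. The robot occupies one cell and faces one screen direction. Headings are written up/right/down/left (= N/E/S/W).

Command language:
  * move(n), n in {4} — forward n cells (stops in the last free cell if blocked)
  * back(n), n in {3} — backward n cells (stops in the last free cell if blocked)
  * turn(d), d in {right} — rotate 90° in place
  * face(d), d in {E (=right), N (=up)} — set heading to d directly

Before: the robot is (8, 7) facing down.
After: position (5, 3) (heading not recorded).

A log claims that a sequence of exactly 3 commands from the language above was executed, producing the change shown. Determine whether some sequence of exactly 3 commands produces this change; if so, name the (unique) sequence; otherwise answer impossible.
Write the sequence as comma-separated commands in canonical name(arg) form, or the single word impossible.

move(4), face(E), back(3)

key: order matters: swapping move(4) and back(3) lands elsewhere
initial: (8, 7) facing down
step 1 (move(4)): (8, 3) facing down
step 2 (face(E)): (8, 3) facing right
step 3 (back(3)): (5, 3) facing right
all 125 alternatives checked — unique.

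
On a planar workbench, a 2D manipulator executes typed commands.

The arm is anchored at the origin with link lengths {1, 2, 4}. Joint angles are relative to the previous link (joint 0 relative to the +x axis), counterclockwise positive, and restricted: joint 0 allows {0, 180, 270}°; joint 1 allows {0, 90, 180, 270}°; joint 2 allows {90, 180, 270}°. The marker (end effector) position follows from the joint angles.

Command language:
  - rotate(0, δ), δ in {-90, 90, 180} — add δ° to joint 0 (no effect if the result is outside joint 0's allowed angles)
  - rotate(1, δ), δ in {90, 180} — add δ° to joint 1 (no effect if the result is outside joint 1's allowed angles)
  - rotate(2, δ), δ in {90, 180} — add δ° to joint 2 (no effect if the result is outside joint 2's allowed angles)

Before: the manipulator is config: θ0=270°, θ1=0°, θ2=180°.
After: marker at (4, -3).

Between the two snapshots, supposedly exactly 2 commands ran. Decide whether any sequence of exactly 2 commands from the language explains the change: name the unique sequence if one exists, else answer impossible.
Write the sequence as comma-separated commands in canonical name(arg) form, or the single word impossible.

rotate(2, 90), rotate(2, 180)

key: order matters: swapping rotate(2, 90) and rotate(2, 180) lands elsewhere
initial: config: θ0=270°, θ1=0°, θ2=180°
1. rotate(2, 90) → config: θ0=270°, θ1=0°, θ2=270°
2. rotate(2, 180) → config: θ0=270°, θ1=0°, θ2=90°
no other 2-command option fits: unique.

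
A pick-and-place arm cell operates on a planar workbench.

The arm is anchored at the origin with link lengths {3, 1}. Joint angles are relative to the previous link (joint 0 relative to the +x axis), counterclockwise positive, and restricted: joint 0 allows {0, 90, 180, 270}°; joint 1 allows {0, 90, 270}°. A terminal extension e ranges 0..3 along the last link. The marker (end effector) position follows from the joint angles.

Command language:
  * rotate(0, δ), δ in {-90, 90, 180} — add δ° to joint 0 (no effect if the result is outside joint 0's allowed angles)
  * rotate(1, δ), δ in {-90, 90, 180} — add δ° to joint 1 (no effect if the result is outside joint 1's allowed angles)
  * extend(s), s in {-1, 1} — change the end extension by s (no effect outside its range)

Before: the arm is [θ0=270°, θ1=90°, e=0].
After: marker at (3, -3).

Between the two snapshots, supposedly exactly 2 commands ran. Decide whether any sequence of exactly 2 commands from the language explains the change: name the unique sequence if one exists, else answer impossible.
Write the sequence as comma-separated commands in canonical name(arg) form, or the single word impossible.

extend(1), extend(1)

start: [θ0=270°, θ1=90°, e=0]
[1] after extend(1): [θ0=270°, θ1=90°, e=1]
[2] after extend(1): [θ0=270°, θ1=90°, e=2]
no rival 2-sequence matches.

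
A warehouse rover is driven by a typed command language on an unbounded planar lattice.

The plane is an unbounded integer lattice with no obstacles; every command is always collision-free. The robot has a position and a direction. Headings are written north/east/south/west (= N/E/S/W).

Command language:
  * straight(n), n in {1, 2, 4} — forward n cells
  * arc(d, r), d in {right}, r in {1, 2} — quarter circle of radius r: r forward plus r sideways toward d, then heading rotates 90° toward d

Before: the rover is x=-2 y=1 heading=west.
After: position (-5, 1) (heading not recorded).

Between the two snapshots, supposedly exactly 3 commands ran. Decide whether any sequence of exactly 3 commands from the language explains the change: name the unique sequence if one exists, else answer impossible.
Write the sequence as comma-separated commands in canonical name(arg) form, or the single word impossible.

straight(1), straight(1), straight(1)

begin: x=-2 y=1 heading=west
[1] after straight(1): x=-3 y=1 heading=west
[2] after straight(1): x=-4 y=1 heading=west
[3] after straight(1): x=-5 y=1 heading=west
uniquely the one of 125 3-step routes that fits.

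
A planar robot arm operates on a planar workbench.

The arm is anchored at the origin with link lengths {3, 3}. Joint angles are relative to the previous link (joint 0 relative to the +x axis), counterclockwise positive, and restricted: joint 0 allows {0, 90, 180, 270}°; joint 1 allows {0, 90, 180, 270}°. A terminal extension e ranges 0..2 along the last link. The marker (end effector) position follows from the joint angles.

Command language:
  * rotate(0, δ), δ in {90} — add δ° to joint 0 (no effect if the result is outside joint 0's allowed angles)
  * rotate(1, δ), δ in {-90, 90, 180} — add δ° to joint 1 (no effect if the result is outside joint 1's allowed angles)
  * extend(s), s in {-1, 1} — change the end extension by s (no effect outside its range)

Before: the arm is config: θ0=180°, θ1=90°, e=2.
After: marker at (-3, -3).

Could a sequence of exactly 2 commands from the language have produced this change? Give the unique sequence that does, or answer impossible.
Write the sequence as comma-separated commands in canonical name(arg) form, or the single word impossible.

extend(-1), extend(-1)

initial: config: θ0=180°, θ1=90°, e=2
1. extend(-1) → config: θ0=180°, θ1=90°, e=1
2. extend(-1) → config: θ0=180°, θ1=90°, e=0
uniquely the one of 36 2-step routes that fits.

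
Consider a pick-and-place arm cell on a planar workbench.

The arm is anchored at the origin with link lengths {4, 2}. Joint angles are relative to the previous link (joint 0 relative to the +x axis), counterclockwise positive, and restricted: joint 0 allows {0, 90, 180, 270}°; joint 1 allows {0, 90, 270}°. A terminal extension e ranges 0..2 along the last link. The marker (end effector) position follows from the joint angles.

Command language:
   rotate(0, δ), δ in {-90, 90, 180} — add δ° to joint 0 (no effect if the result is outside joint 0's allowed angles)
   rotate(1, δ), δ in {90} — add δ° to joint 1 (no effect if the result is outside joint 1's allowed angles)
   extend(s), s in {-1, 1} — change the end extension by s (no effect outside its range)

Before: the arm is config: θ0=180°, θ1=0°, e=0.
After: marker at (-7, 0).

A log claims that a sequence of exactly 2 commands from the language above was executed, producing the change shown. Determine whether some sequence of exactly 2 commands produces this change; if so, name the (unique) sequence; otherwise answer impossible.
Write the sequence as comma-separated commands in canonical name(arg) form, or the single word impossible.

extend(-1), extend(1)

key: order matters: swapping extend(-1) and extend(1) lands elsewhere
start: config: θ0=180°, θ1=0°, e=0
t=1 extend(-1) ⇒ config: θ0=180°, θ1=0°, e=0
t=2 extend(1) ⇒ config: θ0=180°, θ1=0°, e=1
all 36 alternatives checked — unique.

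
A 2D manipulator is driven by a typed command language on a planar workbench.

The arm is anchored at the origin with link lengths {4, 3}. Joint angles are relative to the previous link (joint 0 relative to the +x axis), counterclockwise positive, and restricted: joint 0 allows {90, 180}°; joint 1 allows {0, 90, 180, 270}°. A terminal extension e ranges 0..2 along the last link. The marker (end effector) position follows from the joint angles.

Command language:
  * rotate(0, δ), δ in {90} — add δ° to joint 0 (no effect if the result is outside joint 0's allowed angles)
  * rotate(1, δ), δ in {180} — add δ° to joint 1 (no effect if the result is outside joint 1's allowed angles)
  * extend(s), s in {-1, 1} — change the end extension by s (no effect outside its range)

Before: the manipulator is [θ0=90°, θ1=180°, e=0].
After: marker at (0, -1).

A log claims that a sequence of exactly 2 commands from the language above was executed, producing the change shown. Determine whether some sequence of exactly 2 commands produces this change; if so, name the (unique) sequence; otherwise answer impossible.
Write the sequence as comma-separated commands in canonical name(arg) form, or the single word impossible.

extend(1), extend(1)

from: [θ0=90°, θ1=180°, e=0]
step 1 (extend(1)): [θ0=90°, θ1=180°, e=1]
step 2 (extend(1)): [θ0=90°, θ1=180°, e=2]
uniquely the one of 16 2-step routes that fits.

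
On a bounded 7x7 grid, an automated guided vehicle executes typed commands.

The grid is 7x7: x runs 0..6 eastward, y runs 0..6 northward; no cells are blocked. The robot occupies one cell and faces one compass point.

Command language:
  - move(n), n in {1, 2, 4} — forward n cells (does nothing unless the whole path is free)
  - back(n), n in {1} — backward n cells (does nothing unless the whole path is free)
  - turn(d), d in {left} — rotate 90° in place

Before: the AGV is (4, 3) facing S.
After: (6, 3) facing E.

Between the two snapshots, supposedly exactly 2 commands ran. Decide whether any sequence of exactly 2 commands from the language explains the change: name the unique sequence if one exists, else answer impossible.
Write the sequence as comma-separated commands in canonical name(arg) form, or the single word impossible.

key: position moved to (6,3) AND the heading swung to E — translation plus rotation needed
t0: (4, 3) facing S
1. turn(left) → (4, 3) facing E
2. move(2) → (6, 3) facing E
uniquely the one of 25 2-step routes that fits.

turn(left), move(2)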